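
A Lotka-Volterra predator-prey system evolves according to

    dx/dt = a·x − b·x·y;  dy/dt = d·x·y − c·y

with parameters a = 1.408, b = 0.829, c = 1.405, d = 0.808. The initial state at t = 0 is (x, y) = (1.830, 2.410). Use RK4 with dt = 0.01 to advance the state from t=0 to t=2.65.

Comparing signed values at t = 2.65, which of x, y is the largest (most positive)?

t=0.000: state=(1.830, 2.410)
step 1 (dt=0.01): k1=(-1.079, 0.177), k2=(-1.078, 0.167), k3=(-1.078, 0.167), k4=(-1.076, 0.157); state += dt/6·(k1+2k2+2k3+k4)
t=0.010: state=(1.819, 2.412)
t=0.020: state=(1.808, 2.413)
t=0.030: state=(1.798, 2.414)
continuing one RK4 step at a time; state shown every 10 steps (Δt=0.1):
t=0.100: state=(1.724, 2.417)
t=0.200: state=(1.625, 2.405)
t=0.300: state=(1.535, 2.374)
t=0.400: state=(1.454, 2.327)
t=0.500: state=(1.383, 2.268)
t=0.600: state=(1.323, 2.198)
t=0.700: state=(1.273, 2.121)
t=0.800: state=(1.234, 2.039)
t=0.900: state=(1.204, 1.955)
t=1.000: state=(1.182, 1.871)
t=1.100: state=(1.170, 1.787)
t=1.200: state=(1.165, 1.707)
t=1.300: state=(1.168, 1.629)
t=1.400: state=(1.178, 1.557)
t=1.500: state=(1.196, 1.489)
t=1.600: state=(1.220, 1.426)
t=1.700: state=(1.251, 1.369)
t=1.800: state=(1.288, 1.318)
t=1.900: state=(1.332, 1.273)
t=2.000: state=(1.382, 1.234)
t=2.100: state=(1.438, 1.202)
t=2.200: state=(1.500, 1.176)
t=2.300: state=(1.568, 1.157)
t=2.400: state=(1.641, 1.144)
t=2.500: state=(1.719, 1.139)
t=2.600: state=(1.800, 1.140)
t=2.650: state=(1.842, 1.144)
compare at T: x=1.842, y=1.144

largest component: x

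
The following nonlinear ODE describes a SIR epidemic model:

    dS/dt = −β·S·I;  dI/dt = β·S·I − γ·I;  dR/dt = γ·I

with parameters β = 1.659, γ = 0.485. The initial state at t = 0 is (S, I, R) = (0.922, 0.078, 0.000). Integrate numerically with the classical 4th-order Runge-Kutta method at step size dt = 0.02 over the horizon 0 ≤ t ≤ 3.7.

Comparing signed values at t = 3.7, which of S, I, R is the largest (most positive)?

largest component: R

t=0.000: state=(0.922, 0.078, 0.000)
step 1 (dt=0.02): k1=(-0.119, 0.081, 0.038), k2=(-0.120, 0.082, 0.038), k3=(-0.120, 0.082, 0.038), k4=(-0.122, 0.083, 0.039); state += dt/6·(k1+2k2+2k3+k4)
t=0.020: state=(0.920, 0.080, 0.001)
t=0.040: state=(0.917, 0.081, 0.002)
t=0.060: state=(0.915, 0.083, 0.002)
continuing one RK4 step at a time; state shown every 10 steps (Δt=0.2):
t=0.200: state=(0.896, 0.096, 0.008)
t=0.400: state=(0.865, 0.116, 0.019)
t=0.600: state=(0.829, 0.140, 0.031)
t=0.800: state=(0.788, 0.166, 0.046)
t=1.000: state=(0.742, 0.194, 0.063)
t=1.200: state=(0.693, 0.224, 0.084)
t=1.400: state=(0.640, 0.253, 0.107)
t=1.600: state=(0.586, 0.282, 0.133)
t=1.800: state=(0.531, 0.308, 0.161)
t=2.000: state=(0.478, 0.330, 0.192)
t=2.200: state=(0.427, 0.348, 0.225)
t=2.400: state=(0.379, 0.361, 0.260)
t=2.600: state=(0.336, 0.369, 0.295)
t=2.800: state=(0.297, 0.372, 0.331)
t=3.000: state=(0.263, 0.370, 0.367)
t=3.200: state=(0.232, 0.365, 0.403)
t=3.400: state=(0.206, 0.356, 0.438)
t=3.600: state=(0.184, 0.345, 0.472)
t=3.700: state=(0.174, 0.338, 0.488)
compare at T: S=0.174, I=0.338, R=0.488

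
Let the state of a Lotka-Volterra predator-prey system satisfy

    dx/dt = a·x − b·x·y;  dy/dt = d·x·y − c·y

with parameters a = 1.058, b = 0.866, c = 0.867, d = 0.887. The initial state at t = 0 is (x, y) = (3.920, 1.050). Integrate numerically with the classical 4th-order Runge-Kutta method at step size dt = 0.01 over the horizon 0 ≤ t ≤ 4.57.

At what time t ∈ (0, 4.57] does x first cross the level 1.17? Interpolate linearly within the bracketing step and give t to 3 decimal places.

t = 0.851

t=0.000: state=(3.920, 1.050)
step 1 (dt=0.01): k1=(0.583, 2.741), k2=(0.537, 2.779), k3=(0.536, 2.779), k4=(0.489, 2.818); state += dt/6·(k1+2k2+2k3+k4)
t=0.010: state=(3.925, 1.078)
t=0.020: state=(3.930, 1.106)
t=0.030: state=(3.933, 1.136)
continuing one RK4 step at a time; state shown every 20 steps (Δt=0.2):
t=0.200: state=(3.815, 1.766)
t=0.400: state=(3.188, 2.784)
t=0.600: state=(2.221, 3.789)
t=0.800: state=(1.345, 4.354)
t=0.850: state=(1.173, 4.409)
next step: t=0.860: state=(1.141, 4.416) — x has crossed 1.17
linear interpolation between t=0.850 (1.17291) and t=0.860 (1.14095) → t≈0.851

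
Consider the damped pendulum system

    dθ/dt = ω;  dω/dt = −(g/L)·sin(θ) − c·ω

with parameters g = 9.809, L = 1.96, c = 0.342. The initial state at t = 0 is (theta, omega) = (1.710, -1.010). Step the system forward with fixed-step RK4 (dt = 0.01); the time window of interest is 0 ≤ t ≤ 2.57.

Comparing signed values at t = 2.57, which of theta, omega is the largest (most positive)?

t=0.000: state=(1.710, -1.010)
step 1 (dt=0.01): k1=(-1.010, -4.611), k2=(-1.033, -4.606), k3=(-1.033, -4.606), k4=(-1.056, -4.602); state += dt/6·(k1+2k2+2k3+k4)
t=0.010: state=(1.700, -1.056)
t=0.020: state=(1.689, -1.102)
t=0.030: state=(1.678, -1.148)
continuing one RK4 step at a time; state shown every 10 steps (Δt=0.1):
t=0.100: state=(1.586, -1.466)
t=0.200: state=(1.417, -1.907)
t=0.300: state=(1.206, -2.318)
t=0.400: state=(0.955, -2.674)
t=0.500: state=(0.674, -2.941)
t=0.600: state=(0.371, -3.087)
t=0.700: state=(0.061, -3.088)
t=0.800: state=(-0.241, -2.939)
t=0.900: state=(-0.522, -2.656)
t=1.000: state=(-0.769, -2.270)
t=1.100: state=(-0.974, -1.817)
t=1.200: state=(-1.131, -1.327)
t=1.300: state=(-1.239, -0.826)
t=1.400: state=(-1.296, -0.328)
t=1.500: state=(-1.305, 0.157)
t=1.600: state=(-1.266, 0.625)
t=1.700: state=(-1.181, 1.067)
t=1.800: state=(-1.054, 1.473)
t=1.900: state=(-0.888, 1.830)
t=2.000: state=(-0.690, 2.118)
t=2.100: state=(-0.467, 2.315)
t=2.200: state=(-0.230, 2.405)
t=2.300: state=(0.010, 2.378)
t=2.400: state=(0.241, 2.236)
t=2.500: state=(0.454, 1.992)
t=2.570: state=(0.586, 1.773)
compare at T: theta=0.586, omega=1.773

largest component: omega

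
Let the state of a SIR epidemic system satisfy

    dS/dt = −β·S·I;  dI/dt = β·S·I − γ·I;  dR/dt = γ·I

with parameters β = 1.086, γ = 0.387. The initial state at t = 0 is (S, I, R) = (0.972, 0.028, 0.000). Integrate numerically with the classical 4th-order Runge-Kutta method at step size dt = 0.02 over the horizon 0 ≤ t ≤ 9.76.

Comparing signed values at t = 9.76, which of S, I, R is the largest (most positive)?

t=0.000: state=(0.972, 0.028, 0.000)
step 1 (dt=0.02): k1=(-0.030, 0.019, 0.011), k2=(-0.030, 0.019, 0.011), k3=(-0.030, 0.019, 0.011), k4=(-0.030, 0.019, 0.011); state += dt/6·(k1+2k2+2k3+k4)
t=0.020: state=(0.971, 0.028, 0.000)
t=0.040: state=(0.971, 0.029, 0.000)
t=0.060: state=(0.970, 0.029, 0.001)
continuing one RK4 step at a time; state shown every 25 steps (Δt=0.5):
t=0.500: state=(0.955, 0.039, 0.006)
t=1.000: state=(0.931, 0.054, 0.015)
t=1.500: state=(0.900, 0.073, 0.027)
t=2.000: state=(0.860, 0.097, 0.044)
t=2.500: state=(0.810, 0.125, 0.065)
t=3.000: state=(0.750, 0.158, 0.092)
t=3.500: state=(0.682, 0.192, 0.126)
t=4.000: state=(0.609, 0.224, 0.166)
t=4.500: state=(0.535, 0.252, 0.213)
t=5.000: state=(0.464, 0.273, 0.264)
t=5.500: state=(0.399, 0.284, 0.318)
t=6.000: state=(0.341, 0.286, 0.373)
t=6.500: state=(0.293, 0.280, 0.428)
t=7.000: state=(0.252, 0.267, 0.481)
t=7.500: state=(0.219, 0.250, 0.531)
t=8.000: state=(0.192, 0.230, 0.577)
t=8.500: state=(0.171, 0.209, 0.620)
t=9.000: state=(0.153, 0.188, 0.658)
t=9.500: state=(0.139, 0.168, 0.693)
t=9.760: state=(0.133, 0.158, 0.709)
compare at T: S=0.133, I=0.158, R=0.709

largest component: R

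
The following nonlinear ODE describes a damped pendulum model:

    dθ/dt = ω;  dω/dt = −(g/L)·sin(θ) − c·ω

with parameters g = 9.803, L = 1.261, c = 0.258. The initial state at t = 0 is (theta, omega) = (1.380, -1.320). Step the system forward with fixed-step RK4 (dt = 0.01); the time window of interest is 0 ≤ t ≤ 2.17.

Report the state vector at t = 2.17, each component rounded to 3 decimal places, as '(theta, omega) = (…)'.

(theta, omega) = (0.956, 1.122)

t=0.000: state=(1.380, -1.320)
step 1 (dt=0.01): k1=(-1.320, -7.292), k2=(-1.356, -7.273), k3=(-1.356, -7.273), k4=(-1.393, -7.253); state += dt/6·(k1+2k2+2k3+k4)
t=0.010: state=(1.366, -1.393)
t=0.020: state=(1.352, -1.465)
t=0.030: state=(1.337, -1.537)
continuing one RK4 step at a time; state shown every 10 steps (Δt=0.1):
t=0.100: state=(1.212, -2.025)
t=0.200: state=(0.977, -2.656)
t=0.300: state=(0.685, -3.155)
t=0.400: state=(0.353, -3.455)
t=0.500: state=(0.003, -3.502)
t=0.600: state=(-0.338, -3.283)
t=0.700: state=(-0.646, -2.835)
t=0.800: state=(-0.900, -2.226)
t=0.900: state=(-1.088, -1.524)
t=1.000: state=(-1.204, -0.784)
t=1.100: state=(-1.245, -0.041)
t=1.200: state=(-1.212, 0.685)
t=1.300: state=(-1.109, 1.372)
t=1.400: state=(-0.940, 1.994)
t=1.500: state=(-0.714, 2.509)
t=1.600: state=(-0.444, 2.865)
t=1.700: state=(-0.148, 3.016)
t=1.800: state=(0.152, 2.936)
t=1.900: state=(0.432, 2.639)
t=2.000: state=(0.674, 2.167)
t=2.100: state=(0.862, 1.576)
t=2.170: state=(0.956, 1.122)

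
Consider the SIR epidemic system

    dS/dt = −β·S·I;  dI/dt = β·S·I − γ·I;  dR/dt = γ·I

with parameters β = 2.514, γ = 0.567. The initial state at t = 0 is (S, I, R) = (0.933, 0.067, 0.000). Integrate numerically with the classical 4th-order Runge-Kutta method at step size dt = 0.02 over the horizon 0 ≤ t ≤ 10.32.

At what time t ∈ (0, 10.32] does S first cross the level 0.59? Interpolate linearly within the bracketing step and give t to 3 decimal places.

t=0.000: state=(0.933, 0.067, 0.000)
step 1 (dt=0.02): k1=(-0.157, 0.119, 0.038), k2=(-0.160, 0.121, 0.039), k3=(-0.160, 0.121, 0.039), k4=(-0.162, 0.123, 0.039); state += dt/6·(k1+2k2+2k3+k4)
t=0.020: state=(0.930, 0.069, 0.001)
t=0.040: state=(0.927, 0.072, 0.002)
t=0.060: state=(0.923, 0.074, 0.002)
continuing one RK4 step at a time; state shown every 25 steps (Δt=0.5):
t=0.500: state=(0.817, 0.153, 0.030)
t=1.000: state=(0.622, 0.287, 0.091)
t=1.060: state=(0.595, 0.304, 0.101)
next step: t=1.080: state=(0.586, 0.309, 0.105) — S has crossed 0.59
linear interpolation between t=1.060 (0.59496) and t=1.080 (0.58587) → t≈1.071

t = 1.071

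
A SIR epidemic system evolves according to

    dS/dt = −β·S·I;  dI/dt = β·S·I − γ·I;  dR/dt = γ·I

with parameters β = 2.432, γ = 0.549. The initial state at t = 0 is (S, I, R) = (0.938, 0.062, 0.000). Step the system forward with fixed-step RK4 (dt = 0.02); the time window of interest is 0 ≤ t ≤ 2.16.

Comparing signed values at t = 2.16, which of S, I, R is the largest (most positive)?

t=0.000: state=(0.938, 0.062, 0.000)
step 1 (dt=0.02): k1=(-0.141, 0.107, 0.034), k2=(-0.144, 0.109, 0.035), k3=(-0.144, 0.109, 0.035), k4=(-0.146, 0.111, 0.035); state += dt/6·(k1+2k2+2k3+k4)
t=0.020: state=(0.935, 0.064, 0.001)
t=0.040: state=(0.932, 0.066, 0.001)
t=0.060: state=(0.929, 0.069, 0.002)
continuing one RK4 step at a time; state shown every 5 steps (Δt=0.1):
t=0.100: state=(0.923, 0.074, 0.004)
t=0.200: state=(0.905, 0.087, 0.008)
t=0.300: state=(0.884, 0.102, 0.013)
t=0.400: state=(0.861, 0.120, 0.019)
t=0.500: state=(0.834, 0.139, 0.026)
t=0.600: state=(0.804, 0.161, 0.035)
t=0.700: state=(0.771, 0.185, 0.044)
t=0.800: state=(0.735, 0.210, 0.055)
t=0.900: state=(0.696, 0.236, 0.067)
t=1.000: state=(0.655, 0.264, 0.081)
t=1.100: state=(0.612, 0.291, 0.096)
t=1.200: state=(0.569, 0.318, 0.113)
t=1.300: state=(0.525, 0.344, 0.131)
t=1.400: state=(0.481, 0.368, 0.151)
t=1.500: state=(0.439, 0.390, 0.172)
t=1.600: state=(0.398, 0.408, 0.194)
t=1.700: state=(0.360, 0.424, 0.216)
t=1.800: state=(0.324, 0.436, 0.240)
t=1.900: state=(0.291, 0.445, 0.264)
t=2.000: state=(0.261, 0.450, 0.289)
t=2.100: state=(0.234, 0.453, 0.314)
t=2.160: state=(0.219, 0.453, 0.328)
compare at T: S=0.219, I=0.453, R=0.328

largest component: I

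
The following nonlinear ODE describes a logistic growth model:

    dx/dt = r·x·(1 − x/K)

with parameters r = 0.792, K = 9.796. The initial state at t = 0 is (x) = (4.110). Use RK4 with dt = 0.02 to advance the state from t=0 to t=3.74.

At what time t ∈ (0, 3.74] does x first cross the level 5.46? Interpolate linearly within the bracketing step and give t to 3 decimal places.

t = 0.701

t=0.000: state=(4.110)
step 1 (dt=0.02): k1=(1.889), k2=(1.892), k3=(1.892), k4=(1.894); state += dt/6·(k1+2k2+2k3+k4)
t=0.020: state=(4.148)
t=0.040: state=(4.186)
t=0.060: state=(4.224)
continuing one RK4 step at a time; state shown every 10 steps (Δt=0.2):
t=0.200: state=(4.492)
t=0.400: state=(4.879)
t=0.600: state=(5.266)
t=0.700: state=(5.458)
next step: t=0.720: state=(5.497) — x has crossed 5.46
linear interpolation between t=0.700 (5.45836) and t=0.720 (5.49660) → t≈0.701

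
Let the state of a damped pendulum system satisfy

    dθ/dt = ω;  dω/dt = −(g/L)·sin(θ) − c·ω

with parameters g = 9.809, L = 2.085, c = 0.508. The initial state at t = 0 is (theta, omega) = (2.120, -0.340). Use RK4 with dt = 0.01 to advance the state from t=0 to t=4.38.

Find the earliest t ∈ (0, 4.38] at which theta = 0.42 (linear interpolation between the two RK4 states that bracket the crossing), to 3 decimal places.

t=0.000: state=(2.120, -0.340)
step 1 (dt=0.01): k1=(-0.340, -3.840), k2=(-0.359, -3.834), k3=(-0.359, -3.835), k4=(-0.378, -3.829); state += dt/6·(k1+2k2+2k3+k4)
t=0.010: state=(2.116, -0.378)
t=0.020: state=(2.112, -0.417)
t=0.030: state=(2.108, -0.455)
continuing one RK4 step at a time; state shown every 20 steps (Δt=0.2):
t=0.200: state=(1.976, -1.096)
t=0.400: state=(1.681, -1.850)
t=0.600: state=(1.239, -2.554)
t=0.800: state=(0.675, -3.031)
t=0.880: state=(0.429, -3.103)
next step: t=0.890: state=(0.398, -3.106) — theta has crossed 0.42
linear interpolation between t=0.880 (0.42888) and t=0.890 (0.39784) → t≈0.883

t = 0.883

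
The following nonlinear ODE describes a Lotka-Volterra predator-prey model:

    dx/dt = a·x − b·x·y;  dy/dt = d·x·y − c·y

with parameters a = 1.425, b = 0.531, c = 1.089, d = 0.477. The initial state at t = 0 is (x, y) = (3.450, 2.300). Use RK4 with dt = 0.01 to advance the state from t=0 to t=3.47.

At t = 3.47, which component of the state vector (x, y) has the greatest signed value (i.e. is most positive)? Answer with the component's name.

largest component: y

t=0.000: state=(3.450, 2.300)
step 1 (dt=0.01): k1=(0.703, 1.280), k2=(0.692, 1.288), k3=(0.692, 1.288), k4=(0.681, 1.295); state += dt/6·(k1+2k2+2k3+k4)
t=0.010: state=(3.457, 2.313)
t=0.020: state=(3.464, 2.326)
t=0.030: state=(3.470, 2.339)
continuing one RK4 step at a time; state shown every 20 steps (Δt=0.2):
t=0.200: state=(3.541, 2.584)
t=0.400: state=(3.518, 2.913)
t=0.600: state=(3.371, 3.258)
t=0.800: state=(3.117, 3.573)
t=1.000: state=(2.798, 3.812)
t=1.200: state=(2.463, 3.940)
t=1.400: state=(2.152, 3.948)
t=1.600: state=(1.890, 3.849)
t=1.800: state=(1.685, 3.669)
t=2.000: state=(1.536, 3.440)
t=2.200: state=(1.436, 3.187)
t=2.400: state=(1.380, 2.931)
t=2.600: state=(1.362, 2.686)
t=2.800: state=(1.378, 2.461)
t=3.000: state=(1.427, 2.262)
t=3.200: state=(1.506, 2.092)
t=3.400: state=(1.616, 1.952)
t=3.470: state=(1.662, 1.911)
compare at T: x=1.662, y=1.911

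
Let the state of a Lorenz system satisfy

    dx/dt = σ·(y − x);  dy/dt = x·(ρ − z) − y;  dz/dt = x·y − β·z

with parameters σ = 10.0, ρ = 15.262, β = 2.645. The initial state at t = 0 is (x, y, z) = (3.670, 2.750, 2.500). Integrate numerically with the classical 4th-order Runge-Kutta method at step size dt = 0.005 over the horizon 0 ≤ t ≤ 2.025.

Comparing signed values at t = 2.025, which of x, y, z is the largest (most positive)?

largest component: z

t=0.000: state=(3.670, 2.750, 2.500)
step 1 (dt=0.005): k1=(-9.200, 44.087, 3.480), k2=(-7.868, 43.651, 3.796), k3=(-7.912, 43.692, 3.799), k4=(-6.620, 43.294, 4.114); state += dt/6·(k1+2k2+2k3+k4)
t=0.005: state=(3.631, 2.968, 2.519)
t=0.010: state=(3.604, 3.183, 2.541)
t=0.015: state=(3.588, 3.395, 2.566)
continuing one RK4 step at a time; state shown every 20 steps (Δt=0.1):
t=0.100: state=(4.649, 7.054, 3.659)
t=0.200: state=(7.998, 12.000, 8.239)
t=0.300: state=(11.298, 12.824, 17.836)
t=0.400: state=(9.706, 5.401, 22.704)
t=0.500: state=(4.920, 0.641, 19.119)
t=0.600: state=(1.882, 0.007, 14.728)
t=0.700: state=(0.778, 0.247, 11.316)
t=0.800: state=(0.546, 0.532, 8.707)
t=0.900: state=(0.667, 0.908, 6.720)
t=1.000: state=(1.040, 1.566, 5.250)
t=1.100: state=(1.788, 2.807, 4.299)
t=1.200: state=(3.212, 5.122, 4.166)
t=1.300: state=(5.755, 8.954, 5.995)
t=1.400: state=(9.282, 12.653, 12.096)
t=1.500: state=(10.909, 10.065, 20.343)
t=1.600: state=(7.813, 3.389, 21.189)
t=1.700: state=(3.845, 0.789, 17.168)
t=1.800: state=(1.821, 0.683, 13.329)
t=1.900: state=(1.240, 1.088, 10.340)
t=2.000: state=(1.361, 1.720, 8.092)
t=2.025: state=(1.465, 1.936, 7.637)
compare at T: x=1.465, y=1.936, z=7.637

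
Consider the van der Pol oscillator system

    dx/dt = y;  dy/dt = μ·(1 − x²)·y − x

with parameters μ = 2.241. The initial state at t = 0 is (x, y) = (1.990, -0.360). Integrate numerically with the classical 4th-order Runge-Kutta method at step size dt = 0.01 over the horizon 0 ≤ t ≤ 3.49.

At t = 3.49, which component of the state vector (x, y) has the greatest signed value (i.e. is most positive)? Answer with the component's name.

largest component: y

t=0.000: state=(1.990, -0.360)
step 1 (dt=0.01): k1=(-0.360, 0.398), k2=(-0.358, 0.381), k3=(-0.358, 0.382), k4=(-0.356, 0.365); state += dt/6·(k1+2k2+2k3+k4)
t=0.010: state=(1.986, -0.356)
t=0.020: state=(1.983, -0.353)
t=0.030: state=(1.979, -0.349)
continuing one RK4 step at a time; state shown every 20 steps (Δt=0.2):
t=0.200: state=(1.923, -0.325)
t=0.400: state=(1.858, -0.328)
t=0.600: state=(1.791, -0.343)
t=0.800: state=(1.720, -0.365)
t=1.000: state=(1.645, -0.391)
t=1.200: state=(1.563, -0.425)
t=1.400: state=(1.474, -0.468)
t=1.600: state=(1.375, -0.525)
t=1.800: state=(1.263, -0.602)
t=2.000: state=(1.132, -0.715)
t=2.200: state=(0.973, -0.887)
t=2.400: state=(0.770, -1.170)
t=2.600: state=(0.490, -1.671)
t=2.800: state=(0.074, -2.575)
t=3.000: state=(-0.567, -3.831)
t=3.200: state=(-1.365, -3.662)
t=3.400: state=(-1.878, -1.431)
t=3.490: state=(-1.971, -0.693)
compare at T: x=-1.971, y=-0.693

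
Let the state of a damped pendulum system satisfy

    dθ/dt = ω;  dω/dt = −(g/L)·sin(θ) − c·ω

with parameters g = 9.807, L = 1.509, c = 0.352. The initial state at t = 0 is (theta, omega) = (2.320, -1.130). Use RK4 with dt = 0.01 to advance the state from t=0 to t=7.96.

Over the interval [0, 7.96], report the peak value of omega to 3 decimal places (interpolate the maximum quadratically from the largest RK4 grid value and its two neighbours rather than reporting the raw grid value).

t=0.000: state=(2.320, -1.130)
step 1 (dt=0.01): k1=(-1.130, -4.361), k2=(-1.152, -4.378), k3=(-1.152, -4.379), k4=(-1.174, -4.396); state += dt/6·(k1+2k2+2k3+k4)
t=0.010: state=(2.308, -1.174)
t=0.020: state=(2.297, -1.218)
t=0.030: state=(2.284, -1.262)
continuing one RK4 step at a time; state shown every 50 steps (Δt=0.5):
t=0.500: state=(1.136, -3.665)
t=1.000: state=(-0.851, -3.308)
t=1.500: state=(-1.656, 0.085)
t=2.000: state=(-0.862, 2.906)
t=2.500: state=(0.701, 2.543)
t=3.000: state=(1.227, -0.490)
t=3.500: state=(0.357, -2.614)
t=4.000: state=(-0.785, -1.399)
t=4.500: state=(-0.823, 1.183)
t=5.000: state=(0.111, 2.054)
t=5.500: state=(0.756, 0.267)
t=6.000: state=(0.381, -1.543)
t=6.500: state=(-0.404, -1.179)
t=7.000: state=(-0.557, 0.587)
t=7.500: state=(0.009, 1.355)
t=7.960: state=(0.458, 0.403)
largest grid value and its neighbours: omega(2.200)=3.35024, omega(2.210)=3.35182, omega(2.220)=3.35126
parabola through these three points peaks at t≈2.212 with omega≈3.35188

max omega = 3.352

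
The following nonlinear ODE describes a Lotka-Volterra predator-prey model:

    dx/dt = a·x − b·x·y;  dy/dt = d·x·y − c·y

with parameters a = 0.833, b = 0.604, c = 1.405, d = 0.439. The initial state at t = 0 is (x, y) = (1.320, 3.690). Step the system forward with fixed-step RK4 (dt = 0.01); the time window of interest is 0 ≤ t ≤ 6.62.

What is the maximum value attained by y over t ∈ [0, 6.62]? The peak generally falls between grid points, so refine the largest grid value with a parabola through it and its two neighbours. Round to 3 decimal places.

max y = 4.724

t=0.000: state=(1.320, 3.690)
step 1 (dt=0.01): k1=(-1.842, -3.046), k2=(-1.817, -3.048), k3=(-1.818, -3.048), k4=(-1.793, -3.050); state += dt/6·(k1+2k2+2k3+k4)
t=0.010: state=(1.302, 3.660)
t=0.020: state=(1.284, 3.629)
t=0.030: state=(1.267, 3.598)
continuing one RK4 step at a time; state shown every 25 steps (Δt=0.25):
t=0.250: state=(0.986, 2.941)
t=0.500: state=(0.820, 2.283)
t=0.750: state=(0.746, 1.750)
t=1.000: state=(0.728, 1.335)
t=1.250: state=(0.752, 1.019)
t=1.500: state=(0.809, 0.781)
t=1.750: state=(0.898, 0.603)
t=2.000: state=(1.020, 0.472)
t=2.250: state=(1.179, 0.374)
t=2.500: state=(1.380, 0.303)
t=2.750: state=(1.630, 0.252)
t=3.000: state=(1.939, 0.215)
t=3.250: state=(2.316, 0.191)
t=3.500: state=(2.774, 0.178)
t=3.750: state=(3.327, 0.175)
t=4.000: state=(3.989, 0.183)
t=4.250: state=(4.770, 0.209)
t=4.500: state=(5.672, 0.260)
t=4.750: state=(6.672, 0.360)
t=5.000: state=(7.679, 0.557)
t=5.250: state=(8.466, 0.955)
t=5.500: state=(8.565, 1.727)
t=5.750: state=(7.438, 2.962)
t=6.000: state=(5.301, 4.213)
t=6.250: state=(3.286, 4.723)
t=6.500: state=(2.014, 4.416)
t=6.620: state=(1.634, 4.105)
largest grid value and its neighbours: y(6.250)=4.72302, y(6.260)=4.72411, y(6.270)=4.72385
parabola through these three points peaks at t≈6.263 with y≈4.72417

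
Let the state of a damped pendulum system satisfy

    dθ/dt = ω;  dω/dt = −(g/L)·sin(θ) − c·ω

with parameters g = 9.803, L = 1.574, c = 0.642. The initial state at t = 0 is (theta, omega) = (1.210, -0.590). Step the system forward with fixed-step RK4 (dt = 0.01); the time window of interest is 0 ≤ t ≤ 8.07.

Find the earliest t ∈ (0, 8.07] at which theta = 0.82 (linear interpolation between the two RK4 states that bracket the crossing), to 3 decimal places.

t = 0.297

t=0.000: state=(1.210, -0.590)
step 1 (dt=0.01): k1=(-0.590, -5.448), k2=(-0.617, -5.424), k3=(-0.617, -5.424), k4=(-0.644, -5.400); state += dt/6·(k1+2k2+2k3+k4)
t=0.010: state=(1.204, -0.644)
t=0.020: state=(1.197, -0.698)
t=0.030: state=(1.190, -0.751)
t=0.290: state=(0.833, -1.909)
next step: t=0.300: state=(0.814, -1.942) — theta has crossed 0.82
linear interpolation between t=0.290 (0.83337) and t=0.300 (0.81412) → t≈0.297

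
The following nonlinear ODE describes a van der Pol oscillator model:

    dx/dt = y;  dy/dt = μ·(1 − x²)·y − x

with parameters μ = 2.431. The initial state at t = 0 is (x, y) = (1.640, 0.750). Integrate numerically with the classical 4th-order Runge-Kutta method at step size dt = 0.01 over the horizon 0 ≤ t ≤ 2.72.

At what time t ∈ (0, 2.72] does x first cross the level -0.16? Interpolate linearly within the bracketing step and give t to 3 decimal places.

t=0.000: state=(1.640, 0.750)
step 1 (dt=0.01): k1=(0.750, -4.721), k2=(0.726, -4.649), k3=(0.727, -4.650), k4=(0.704, -4.578); state += dt/6·(k1+2k2+2k3+k4)
t=0.010: state=(1.647, 0.704)
t=0.020: state=(1.654, 0.658)
t=0.030: state=(1.660, 0.615)
continuing one RK4 step at a time; state shown every 10 steps (Δt=0.1):
t=0.100: state=(1.694, 0.350)
t=0.200: state=(1.715, 0.084)
t=0.300: state=(1.714, -0.085)
t=0.400: state=(1.700, -0.190)
t=0.500: state=(1.677, -0.257)
t=0.600: state=(1.649, -0.303)
t=0.700: state=(1.617, -0.336)
t=0.800: state=(1.582, -0.364)
t=0.900: state=(1.544, -0.388)
t=1.000: state=(1.504, -0.412)
t=1.100: state=(1.462, -0.436)
t=1.200: state=(1.417, -0.463)
t=1.300: state=(1.369, -0.493)
t=1.400: state=(1.318, -0.528)
t=1.500: state=(1.264, -0.568)
t=1.600: state=(1.204, -0.616)
t=1.700: state=(1.140, -0.675)
t=1.800: state=(1.069, -0.747)
t=1.900: state=(0.990, -0.839)
t=2.000: state=(0.900, -0.957)
t=2.100: state=(0.797, -1.111)
t=2.200: state=(0.676, -1.319)
t=2.300: state=(0.531, -1.604)
t=2.400: state=(0.352, -1.998)
t=2.500: state=(0.126, -2.536)
t=2.590: state=(-0.129, -3.154)
next step: t=2.600: state=(-0.161, -3.228) — x has crossed -0.16
linear interpolation between t=2.590 (-0.12871) and t=2.600 (-0.16062) → t≈2.600

t = 2.600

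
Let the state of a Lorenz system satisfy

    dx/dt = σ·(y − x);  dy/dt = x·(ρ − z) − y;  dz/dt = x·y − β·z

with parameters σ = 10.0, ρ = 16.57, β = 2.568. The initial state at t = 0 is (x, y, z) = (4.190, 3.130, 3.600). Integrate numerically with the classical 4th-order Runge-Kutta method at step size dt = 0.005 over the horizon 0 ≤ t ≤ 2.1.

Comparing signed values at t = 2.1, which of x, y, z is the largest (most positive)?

largest component: z

t=0.000: state=(4.190, 3.130, 3.600)
step 1 (dt=0.005): k1=(-10.600, 51.214, 3.870), k2=(-9.055, 50.702, 4.295), k3=(-9.106, 50.749, 4.300), k4=(-7.607, 50.281, 4.724); state += dt/6·(k1+2k2+2k3+k4)
t=0.005: state=(4.145, 3.384, 3.621)
t=0.010: state=(4.114, 3.633, 3.647)
t=0.015: state=(4.096, 3.879, 3.677)
continuing one RK4 step at a time; state shown every 20 steps (Δt=0.1):
t=0.100: state=(5.326, 8.092, 5.073)
t=0.200: state=(9.046, 13.251, 10.930)
t=0.300: state=(11.851, 12.051, 21.412)
t=0.400: state=(8.830, 3.590, 23.972)
t=0.500: state=(3.894, 0.001, 19.333)
t=0.600: state=(1.303, -0.184, 14.916)
t=0.700: state=(0.458, 0.068, 11.533)
t=0.800: state=(0.286, 0.266, 8.926)
t=0.900: state=(0.353, 0.496, 6.915)
t=1.000: state=(0.579, 0.902, 5.377)
t=1.100: state=(1.051, 1.709, 4.252)
t=1.200: state=(2.007, 3.339, 3.625)
t=1.300: state=(3.918, 6.528, 4.084)
t=1.400: state=(7.381, 11.624, 7.763)
t=1.500: state=(11.388, 14.075, 17.564)
t=1.600: state=(10.695, 6.605, 24.674)
t=1.700: state=(5.497, 0.507, 21.333)
t=1.800: state=(1.876, -0.401, 16.468)
t=1.900: state=(0.507, -0.193, 12.709)
t=2.000: state=(0.126, -0.045, 9.828)
t=2.100: state=(0.042, 0.012, 7.602)
compare at T: x=0.042, y=0.012, z=7.602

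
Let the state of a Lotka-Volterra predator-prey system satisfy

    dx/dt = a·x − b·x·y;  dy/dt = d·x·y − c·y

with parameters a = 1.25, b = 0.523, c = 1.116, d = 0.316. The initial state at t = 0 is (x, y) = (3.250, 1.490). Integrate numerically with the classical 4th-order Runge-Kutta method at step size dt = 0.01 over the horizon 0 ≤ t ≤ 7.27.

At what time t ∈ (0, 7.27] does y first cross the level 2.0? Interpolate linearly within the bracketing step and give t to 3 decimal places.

t=0.000: state=(3.250, 1.490)
step 1 (dt=0.01): k1=(1.530, -0.133), k2=(1.535, -0.129), k3=(1.535, -0.129), k4=(1.539, -0.125); state += dt/6·(k1+2k2+2k3+k4)
t=0.010: state=(3.265, 1.489)
t=0.020: state=(3.281, 1.487)
t=0.030: state=(3.296, 1.486)
continuing one RK4 step at a time; state shown every 25 steps (Δt=0.25):
t=0.250: state=(3.660, 1.480)
t=0.500: state=(4.113, 1.522)
t=0.750: state=(4.581, 1.624)
t=1.000: state=(5.011, 1.795)
t=1.210: state=(5.292, 2.000)
next step: t=1.220: state=(5.303, 2.011) — y has crossed 2.0
linear interpolation between t=1.210 (1.99983) and t=1.220 (2.01103) → t≈1.210

t = 1.210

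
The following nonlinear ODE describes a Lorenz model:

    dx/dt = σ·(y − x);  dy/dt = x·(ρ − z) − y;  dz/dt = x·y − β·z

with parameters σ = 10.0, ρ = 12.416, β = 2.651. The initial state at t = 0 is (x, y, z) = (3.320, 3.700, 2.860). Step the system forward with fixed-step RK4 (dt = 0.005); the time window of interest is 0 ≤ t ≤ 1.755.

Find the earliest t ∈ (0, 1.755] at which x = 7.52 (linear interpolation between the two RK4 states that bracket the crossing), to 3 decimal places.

t=0.000: state=(3.320, 3.700, 2.860)
step 1 (dt=0.005): k1=(3.800, 28.026, 4.702), k2=(4.406, 28.007, 4.939), k3=(4.390, 28.020, 4.943), k4=(4.981, 28.013, 5.186); state += dt/6·(k1+2k2+2k3+k4)
t=0.005: state=(3.342, 3.840, 2.885)
t=0.010: state=(3.370, 3.980, 2.912)
t=0.015: state=(3.403, 4.121, 2.942)
continuing one RK4 step at a time; state shown every 20 steps (Δt=0.1):
t=0.100: state=(4.629, 6.672, 3.994)
t=0.200: state=(7.110, 9.813, 7.432)
t=0.215: state=(7.512, 10.167, 8.218)
next step: t=0.220: state=(7.644, 10.270, 8.494) — x has crossed 7.52
linear interpolation between t=0.215 (7.51217) and t=0.220 (7.64422) → t≈0.215

t = 0.215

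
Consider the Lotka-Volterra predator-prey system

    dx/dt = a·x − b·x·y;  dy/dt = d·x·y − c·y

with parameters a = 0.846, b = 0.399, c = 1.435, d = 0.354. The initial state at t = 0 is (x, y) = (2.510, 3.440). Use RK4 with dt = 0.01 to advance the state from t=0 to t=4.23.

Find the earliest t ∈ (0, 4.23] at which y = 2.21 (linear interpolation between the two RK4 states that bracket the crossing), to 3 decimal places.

t=0.000: state=(2.510, 3.440)
step 1 (dt=0.01): k1=(-1.322, -1.880), k2=(-1.309, -1.883), k3=(-1.309, -1.883), k4=(-1.296, -1.885); state += dt/6·(k1+2k2+2k3+k4)
t=0.010: state=(2.497, 3.421)
t=0.020: state=(2.484, 3.402)
t=0.030: state=(2.471, 3.383)
continuing one RK4 step at a time; state shown every 20 steps (Δt=0.2):
t=0.200: state=(2.294, 3.059)
t=0.400: state=(2.160, 2.686)
t=0.600: state=(2.094, 2.343)
t=0.680: state=(2.083, 2.216)
next step: t=0.690: state=(2.083, 2.201) — y has crossed 2.21
linear interpolation between t=0.680 (2.21618) and t=0.690 (2.20077) → t≈0.684

t = 0.684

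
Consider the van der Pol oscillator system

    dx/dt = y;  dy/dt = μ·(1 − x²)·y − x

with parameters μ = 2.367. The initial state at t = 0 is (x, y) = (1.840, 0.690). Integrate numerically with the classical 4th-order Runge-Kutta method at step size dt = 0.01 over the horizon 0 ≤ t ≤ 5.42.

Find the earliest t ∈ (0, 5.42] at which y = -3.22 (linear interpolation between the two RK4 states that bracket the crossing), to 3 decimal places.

t=0.000: state=(1.840, 0.690)
step 1 (dt=0.01): k1=(0.690, -5.736), k2=(0.661, -5.598), k3=(0.662, -5.601), k4=(0.634, -5.463); state += dt/6·(k1+2k2+2k3+k4)
t=0.010: state=(1.847, 0.634)
t=0.020: state=(1.853, 0.581)
t=0.030: state=(1.858, 0.530)
continuing one RK4 step at a time; state shown every 20 steps (Δt=0.2):
t=0.200: state=(1.895, -0.010)
t=0.400: state=(1.868, -0.222)
t=0.600: state=(1.815, -0.293)
t=0.800: state=(1.753, -0.328)
t=1.000: state=(1.684, -0.356)
t=1.200: state=(1.610, -0.385)
t=1.400: state=(1.530, -0.420)
t=1.600: state=(1.442, -0.465)
t=1.800: state=(1.343, -0.524)
t=2.000: state=(1.230, -0.607)
t=2.200: state=(1.098, -0.728)
t=2.400: state=(0.935, -0.918)
t=2.600: state=(0.722, -1.242)
t=2.800: state=(0.420, -1.833)
t=3.000: state=(-0.045, -2.916)
t=3.040: state=(-0.167, -3.198)
next step: t=3.050: state=(-0.199, -3.270) — y has crossed -3.22
linear interpolation between t=3.040 (-3.19793) and t=3.050 (-3.27008) → t≈3.043

t = 3.043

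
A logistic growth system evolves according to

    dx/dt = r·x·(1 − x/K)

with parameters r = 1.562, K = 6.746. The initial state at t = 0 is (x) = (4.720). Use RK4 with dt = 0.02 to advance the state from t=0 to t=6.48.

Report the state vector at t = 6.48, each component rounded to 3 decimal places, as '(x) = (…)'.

(x) = (6.746)

t=0.000: state=(4.720)
step 1 (dt=0.02): k1=(2.214), k2=(2.200), k3=(2.200), k4=(2.186); state += dt/6·(k1+2k2+2k3+k4)
t=0.020: state=(4.764)
t=0.040: state=(4.807)
t=0.060: state=(4.850)
continuing one RK4 step at a time; state shown every 25 steps (Δt=0.5):
t=0.500: state=(5.638)
t=1.000: state=(6.189)
t=1.500: state=(6.479)
t=2.000: state=(6.621)
t=2.500: state=(6.688)
t=3.000: state=(6.719)
t=3.500: state=(6.734)
t=4.000: state=(6.740)
t=4.500: state=(6.743)
t=5.000: state=(6.745)
t=5.500: state=(6.745)
t=6.000: state=(6.746)
t=6.480: state=(6.746)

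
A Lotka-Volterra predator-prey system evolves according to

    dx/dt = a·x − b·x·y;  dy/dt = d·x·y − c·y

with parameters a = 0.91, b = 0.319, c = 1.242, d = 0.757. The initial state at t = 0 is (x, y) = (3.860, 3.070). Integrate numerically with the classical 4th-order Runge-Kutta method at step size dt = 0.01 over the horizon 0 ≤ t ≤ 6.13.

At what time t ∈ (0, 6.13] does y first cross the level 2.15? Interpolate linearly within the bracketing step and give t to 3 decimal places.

t=0.000: state=(3.860, 3.070)
step 1 (dt=0.01): k1=(-0.268, 5.158), k2=(-0.299, 5.198), k3=(-0.299, 5.198), k4=(-0.331, 5.238); state += dt/6·(k1+2k2+2k3+k4)
t=0.010: state=(3.857, 3.122)
t=0.020: state=(3.853, 3.175)
t=0.030: state=(3.849, 3.228)
continuing one RK4 step at a time; state shown every 20 steps (Δt=0.2):
t=0.200: state=(3.672, 4.250)
t=0.400: state=(3.217, 5.601)
t=0.600: state=(2.594, 6.791)
t=0.800: state=(1.968, 7.476)
t=1.000: state=(1.457, 7.544)
t=1.200: state=(1.093, 7.125)
t=1.400: state=(0.850, 6.430)
t=1.600: state=(0.694, 5.633)
t=1.800: state=(0.596, 4.841)
t=2.000: state=(0.538, 4.113)
t=2.200: state=(0.506, 3.471)
t=2.400: state=(0.496, 2.921)
t=2.600: state=(0.501, 2.456)
t=2.750: state=(0.515, 2.160)
next step: t=2.760: state=(0.516, 2.141) — y has crossed 2.15
linear interpolation between t=2.750 (2.15968) and t=2.760 (2.14136) → t≈2.755

t = 2.755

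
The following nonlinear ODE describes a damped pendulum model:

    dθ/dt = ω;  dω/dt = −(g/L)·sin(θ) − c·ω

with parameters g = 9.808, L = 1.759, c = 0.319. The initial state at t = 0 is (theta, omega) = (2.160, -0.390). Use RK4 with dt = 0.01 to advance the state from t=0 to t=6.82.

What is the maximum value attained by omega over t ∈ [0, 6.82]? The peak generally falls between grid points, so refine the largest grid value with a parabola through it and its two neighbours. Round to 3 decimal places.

max omega = 2.955

t=0.000: state=(2.160, -0.390)
step 1 (dt=0.01): k1=(-0.390, -4.511), k2=(-0.413, -4.510), k3=(-0.413, -4.510), k4=(-0.435, -4.510); state += dt/6·(k1+2k2+2k3+k4)
t=0.010: state=(2.156, -0.435)
t=0.020: state=(2.151, -0.480)
t=0.030: state=(2.146, -0.525)
continuing one RK4 step at a time; state shown every 25 steps (Δt=0.25):
t=0.250: state=(1.920, -1.538)
t=0.500: state=(1.385, -2.737)
t=0.750: state=(0.577, -3.620)
t=1.000: state=(-0.337, -3.485)
t=1.250: state=(-1.079, -2.338)
t=1.500: state=(-1.481, -0.871)
t=1.750: state=(-1.521, 0.534)
t=2.000: state=(-1.225, 1.808)
t=2.250: state=(-0.644, 2.744)
t=2.500: state=(0.081, 2.896)
t=2.750: state=(0.725, 2.132)
t=3.000: state=(1.108, 0.890)
t=3.250: state=(1.166, -0.409)
t=3.500: state=(0.916, -1.546)
t=3.750: state=(0.428, -2.265)
t=4.000: state=(-0.155, -2.266)
t=4.250: state=(-0.645, -1.553)
t=4.500: state=(-0.902, -0.478)
t=4.750: state=(-0.882, 0.620)
t=5.000: state=(-0.610, 1.495)
t=5.250: state=(-0.174, 1.896)
t=5.500: state=(0.284, 1.667)
t=5.750: state=(0.617, 0.937)
t=6.000: state=(0.736, 0.006)
t=6.250: state=(0.626, -0.855)
t=6.500: state=(0.333, -1.418)
t=6.750: state=(-0.042, -1.501)
t=6.820: state=(-0.145, -1.432)
largest grid value and its neighbours: omega(2.400)=2.95301, omega(2.410)=2.95456, omega(2.420)=2.95448
parabola through these three points peaks at t≈2.415 with omega≈2.95472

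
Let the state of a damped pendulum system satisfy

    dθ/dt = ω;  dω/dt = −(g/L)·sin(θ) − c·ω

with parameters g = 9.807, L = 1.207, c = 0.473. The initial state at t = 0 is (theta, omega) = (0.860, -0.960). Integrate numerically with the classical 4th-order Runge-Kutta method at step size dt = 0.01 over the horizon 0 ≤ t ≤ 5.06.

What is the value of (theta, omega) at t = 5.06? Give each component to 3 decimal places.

t=0.000: state=(0.860, -0.960)
step 1 (dt=0.01): k1=(-0.960, -5.703), k2=(-0.989, -5.664), k3=(-0.988, -5.664), k4=(-1.017, -5.624); state += dt/6·(k1+2k2+2k3+k4)
t=0.010: state=(0.850, -1.017)
t=0.020: state=(0.840, -1.072)
t=0.030: state=(0.829, -1.127)
continuing one RK4 step at a time; state shown every 20 steps (Δt=0.2):
t=0.200: state=(0.567, -1.900)
t=0.400: state=(0.139, -2.264)
t=0.600: state=(-0.291, -1.928)
t=0.800: state=(-0.597, -1.067)
t=1.000: state=(-0.705, -0.008)
t=1.200: state=(-0.607, 0.956)
t=1.400: state=(-0.345, 1.590)
t=1.600: state=(-0.005, 1.714)
t=1.800: state=(0.305, 1.314)
t=2.000: state=(0.498, 0.571)
t=2.200: state=(0.528, -0.260)
t=2.400: state=(0.403, -0.947)
t=2.600: state=(0.171, -1.306)
t=2.800: state=(-0.091, -1.245)
t=3.000: state=(-0.302, -0.817)
t=3.200: state=(-0.405, -0.191)
t=3.400: state=(-0.379, 0.433)
t=3.600: state=(-0.243, 0.877)
t=3.800: state=(-0.048, 1.024)
t=4.000: state=(0.145, 0.850)
t=4.200: state=(0.276, 0.438)
t=4.400: state=(0.314, -0.065)
t=4.600: state=(0.254, -0.504)
t=4.800: state=(0.125, -0.755)
t=5.000: state=(-0.031, -0.758)
t=5.060: state=(-0.075, -0.711)

(theta, omega) = (-0.075, -0.711)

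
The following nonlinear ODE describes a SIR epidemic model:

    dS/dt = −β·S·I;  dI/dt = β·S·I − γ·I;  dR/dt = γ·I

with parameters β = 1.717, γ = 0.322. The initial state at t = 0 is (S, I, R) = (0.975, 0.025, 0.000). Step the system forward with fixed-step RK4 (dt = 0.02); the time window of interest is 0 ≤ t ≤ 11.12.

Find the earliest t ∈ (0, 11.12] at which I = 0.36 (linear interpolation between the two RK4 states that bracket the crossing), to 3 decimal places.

t=0.000: state=(0.975, 0.025, 0.000)
step 1 (dt=0.02): k1=(-0.042, 0.034, 0.008), k2=(-0.042, 0.034, 0.008), k3=(-0.042, 0.034, 0.008), k4=(-0.043, 0.035, 0.008); state += dt/6·(k1+2k2+2k3+k4)
t=0.020: state=(0.974, 0.026, 0.000)
t=0.040: state=(0.973, 0.026, 0.000)
t=0.060: state=(0.972, 0.027, 0.001)
continuing one RK4 step at a time; state shown every 25 steps (Δt=0.5):
t=0.500: state=(0.946, 0.049, 0.006)
t=1.000: state=(0.892, 0.091, 0.017)
t=1.500: state=(0.802, 0.161, 0.037)
t=2.000: state=(0.671, 0.259, 0.070)
t=2.460: state=(0.526, 0.359, 0.116)
next step: t=2.480: state=(0.519, 0.363, 0.118) — I has crossed 0.36
linear interpolation between t=2.460 (0.35855) and t=2.480 (0.36270) → t≈2.467

t = 2.467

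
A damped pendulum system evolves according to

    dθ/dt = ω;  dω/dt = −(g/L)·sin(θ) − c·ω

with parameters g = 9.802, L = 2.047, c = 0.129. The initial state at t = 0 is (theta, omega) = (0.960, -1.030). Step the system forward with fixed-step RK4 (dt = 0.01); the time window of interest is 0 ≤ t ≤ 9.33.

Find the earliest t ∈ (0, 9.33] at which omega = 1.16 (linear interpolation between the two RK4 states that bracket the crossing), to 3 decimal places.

t=0.000: state=(0.960, -1.030)
step 1 (dt=0.01): k1=(-1.030, -3.790), k2=(-1.049, -3.773), k3=(-1.049, -3.773), k4=(-1.068, -3.756); state += dt/6·(k1+2k2+2k3+k4)
t=0.010: state=(0.950, -1.068)
t=0.020: state=(0.939, -1.105)
t=0.030: state=(0.927, -1.142)
continuing one RK4 step at a time; state shown every 50 steps (Δt=0.5):
t=0.500: state=(0.083, -2.168)
t=1.000: state=(-0.820, -1.122)
t=1.500: state=(-0.895, 0.818)
t=1.590: state=(-0.807, 1.131)
next step: t=1.600: state=(-0.796, 1.164) — omega has crossed 1.16
linear interpolation between t=1.590 (1.13111) and t=1.600 (1.16403) → t≈1.599

t = 1.599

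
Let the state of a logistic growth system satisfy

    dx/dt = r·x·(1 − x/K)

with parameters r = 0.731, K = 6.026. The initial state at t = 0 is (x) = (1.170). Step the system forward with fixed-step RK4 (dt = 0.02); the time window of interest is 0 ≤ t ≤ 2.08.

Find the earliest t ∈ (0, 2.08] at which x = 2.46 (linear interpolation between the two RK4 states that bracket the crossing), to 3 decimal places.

t=0.000: state=(1.170)
step 1 (dt=0.02): k1=(0.689), k2=(0.692), k3=(0.692), k4=(0.695); state += dt/6·(k1+2k2+2k3+k4)
t=0.020: state=(1.184)
t=0.040: state=(1.198)
t=0.060: state=(1.212)
continuing one RK4 step at a time; state shown every 5 steps (Δt=0.1):
t=0.100: state=(1.240)
t=0.200: state=(1.314)
t=0.300: state=(1.391)
t=0.400: state=(1.470)
t=0.500: state=(1.553)
t=0.600: state=(1.639)
t=0.700: state=(1.728)
t=0.800: state=(1.819)
t=0.900: state=(1.913)
t=1.000: state=(2.010)
t=1.100: state=(2.109)
t=1.200: state=(2.210)
t=1.300: state=(2.314)
t=1.400: state=(2.419)
t=1.420: state=(2.440)
next step: t=1.440: state=(2.461) — x has crossed 2.46
linear interpolation between t=1.420 (2.43978) and t=1.440 (2.46104) → t≈1.439

t = 1.439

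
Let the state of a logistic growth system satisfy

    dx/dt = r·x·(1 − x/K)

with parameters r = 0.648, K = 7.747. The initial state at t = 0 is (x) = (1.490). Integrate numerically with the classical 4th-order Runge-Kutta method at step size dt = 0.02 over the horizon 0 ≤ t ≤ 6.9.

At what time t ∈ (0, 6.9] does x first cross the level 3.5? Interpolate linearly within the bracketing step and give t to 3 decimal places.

t=0.000: state=(1.490)
step 1 (dt=0.02): k1=(0.780), k2=(0.783), k3=(0.783), k4=(0.786); state += dt/6·(k1+2k2+2k3+k4)
t=0.020: state=(1.506)
t=0.040: state=(1.521)
t=0.060: state=(1.537)
continuing one RK4 step at a time; state shown every 25 steps (Δt=0.5):
t=0.500: state=(1.919)
t=1.000: state=(2.423)
t=1.500: state=(2.993)
t=1.900: state=(3.480)
next step: t=1.920: state=(3.505) — x has crossed 3.5
linear interpolation between t=1.900 (3.48030) and t=1.920 (3.50515) → t≈1.916

t = 1.916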